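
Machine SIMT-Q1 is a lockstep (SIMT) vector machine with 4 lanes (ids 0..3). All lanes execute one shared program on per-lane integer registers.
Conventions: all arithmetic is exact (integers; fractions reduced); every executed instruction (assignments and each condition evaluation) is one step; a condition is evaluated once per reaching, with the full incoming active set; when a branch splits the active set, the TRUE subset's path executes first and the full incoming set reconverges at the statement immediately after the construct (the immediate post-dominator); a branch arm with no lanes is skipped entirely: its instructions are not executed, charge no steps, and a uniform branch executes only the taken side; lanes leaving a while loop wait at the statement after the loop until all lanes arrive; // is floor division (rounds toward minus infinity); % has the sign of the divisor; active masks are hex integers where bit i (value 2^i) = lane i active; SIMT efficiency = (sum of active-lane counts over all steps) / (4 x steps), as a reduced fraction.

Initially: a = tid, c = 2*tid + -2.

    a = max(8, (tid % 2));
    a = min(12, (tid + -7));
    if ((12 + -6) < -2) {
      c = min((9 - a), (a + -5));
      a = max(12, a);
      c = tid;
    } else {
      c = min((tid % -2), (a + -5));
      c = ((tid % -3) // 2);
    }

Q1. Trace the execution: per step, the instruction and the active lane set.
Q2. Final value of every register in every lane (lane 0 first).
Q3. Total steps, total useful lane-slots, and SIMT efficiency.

step 0: a <- max(8, (tid % 2))       0xf
step 1: a <- min(12, (tid + -7))     0xf
step 2: eval ((12 + -6) < -2)        0xf
step 3: c <- min((tid % -2), (a + -5)) 0xf
step 4: c <- ((tid % -3) // 2)       0xf

Answer: 5 steps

a: -7,-6,-5,-4
c: 0,-1,-1,0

steps = 5; useful = 20; efficiency = 20/20 = 1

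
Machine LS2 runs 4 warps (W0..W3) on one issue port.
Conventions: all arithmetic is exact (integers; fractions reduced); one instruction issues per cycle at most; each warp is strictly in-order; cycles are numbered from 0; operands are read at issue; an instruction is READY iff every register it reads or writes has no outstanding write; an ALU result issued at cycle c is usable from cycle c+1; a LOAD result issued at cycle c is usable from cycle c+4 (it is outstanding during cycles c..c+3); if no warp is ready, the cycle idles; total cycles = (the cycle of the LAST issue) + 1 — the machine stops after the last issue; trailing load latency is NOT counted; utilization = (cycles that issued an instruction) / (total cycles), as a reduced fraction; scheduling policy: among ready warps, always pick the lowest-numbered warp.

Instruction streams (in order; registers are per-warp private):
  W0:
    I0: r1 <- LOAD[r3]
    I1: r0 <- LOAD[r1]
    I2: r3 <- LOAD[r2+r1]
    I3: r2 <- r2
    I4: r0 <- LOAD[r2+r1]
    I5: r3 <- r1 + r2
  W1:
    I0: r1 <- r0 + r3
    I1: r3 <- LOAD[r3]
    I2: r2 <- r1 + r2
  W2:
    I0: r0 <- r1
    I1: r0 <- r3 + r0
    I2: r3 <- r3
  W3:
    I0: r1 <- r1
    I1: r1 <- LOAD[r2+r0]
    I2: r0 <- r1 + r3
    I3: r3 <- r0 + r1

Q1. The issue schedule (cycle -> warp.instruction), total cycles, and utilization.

cycle 0: W0.I0
cycle 1: W1.I0
cycle 2: W1.I1
cycle 3: W1.I2
cycle 4: W0.I1
cycle 5: W0.I2
cycle 6: W0.I3
cycle 7: W2.I0
cycle 8: W0.I4
cycle 9: W0.I5
cycle 10: W2.I1
cycle 11: W2.I2
cycle 12: W3.I0
cycle 13: W3.I1
cycle 14: idle
cycle 15: idle
cycle 16: idle
cycle 17: W3.I2
cycle 18: W3.I3

Answer: 19 cycles, utilization 16/19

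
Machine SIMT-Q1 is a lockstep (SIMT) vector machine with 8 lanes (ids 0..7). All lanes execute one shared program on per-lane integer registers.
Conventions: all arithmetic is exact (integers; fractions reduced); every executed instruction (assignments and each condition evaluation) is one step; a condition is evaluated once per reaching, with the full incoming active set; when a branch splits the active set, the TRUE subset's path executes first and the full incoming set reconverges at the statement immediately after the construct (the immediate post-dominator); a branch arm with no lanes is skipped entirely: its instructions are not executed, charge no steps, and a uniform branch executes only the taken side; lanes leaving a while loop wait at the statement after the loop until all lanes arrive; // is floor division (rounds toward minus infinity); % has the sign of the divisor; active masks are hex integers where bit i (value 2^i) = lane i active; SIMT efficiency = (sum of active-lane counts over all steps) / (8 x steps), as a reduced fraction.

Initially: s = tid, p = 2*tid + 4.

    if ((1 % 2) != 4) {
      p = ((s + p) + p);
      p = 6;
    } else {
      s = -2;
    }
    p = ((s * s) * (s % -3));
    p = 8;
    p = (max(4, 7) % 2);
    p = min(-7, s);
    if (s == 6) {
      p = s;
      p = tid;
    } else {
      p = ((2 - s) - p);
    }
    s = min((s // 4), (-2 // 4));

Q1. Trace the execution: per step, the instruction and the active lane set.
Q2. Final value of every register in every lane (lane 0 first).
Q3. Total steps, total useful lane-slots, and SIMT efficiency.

step 0: eval ((1 % 2) != 4)          0xff
step 1: p <- ((s + p) + p)           0xff
step 2: p <- 6                       0xff
step 3: p <- ((s * s) * (s % -3))    0xff
step 4: p <- 8                       0xff
step 5: p <- (max(4, 7) % 2)         0xff
step 6: p <- min(-7, s)              0xff
step 7: eval (s == 6)                0xff
step 8: p <- s                       0x40
step 9: p <- tid                     0x40
step 10: p <- ((2 - s) - p)           0xbf
step 11: s <- min((s // 4), (-2 // 4)) 0xff

Answer: 12 steps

s: -1,-1,-1,-1,-1,-1,-1,-1
p: 9,8,7,6,5,4,6,2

steps = 12; useful = 81; efficiency = 81/96 = 27/32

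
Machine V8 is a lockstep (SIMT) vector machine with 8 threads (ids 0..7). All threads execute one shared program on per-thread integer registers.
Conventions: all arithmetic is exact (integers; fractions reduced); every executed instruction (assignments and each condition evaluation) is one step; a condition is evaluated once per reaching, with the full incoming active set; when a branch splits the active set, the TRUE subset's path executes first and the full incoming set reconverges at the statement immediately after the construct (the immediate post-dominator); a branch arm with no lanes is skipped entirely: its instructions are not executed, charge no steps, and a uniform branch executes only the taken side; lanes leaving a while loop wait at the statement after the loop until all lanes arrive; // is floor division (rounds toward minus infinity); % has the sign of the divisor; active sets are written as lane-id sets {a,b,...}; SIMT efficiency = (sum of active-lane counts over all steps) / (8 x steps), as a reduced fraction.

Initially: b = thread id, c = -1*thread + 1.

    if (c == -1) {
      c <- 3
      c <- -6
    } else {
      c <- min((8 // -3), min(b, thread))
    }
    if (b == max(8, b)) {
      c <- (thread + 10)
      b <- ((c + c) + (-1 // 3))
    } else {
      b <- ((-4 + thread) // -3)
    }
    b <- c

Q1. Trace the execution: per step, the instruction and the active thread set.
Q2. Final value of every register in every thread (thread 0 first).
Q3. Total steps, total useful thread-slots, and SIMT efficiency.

step 0: eval (c == -1)               {0,1,2,3,4,5,6,7}
step 1: c <- 3                       {2}
step 2: c <- -6                      {2}
step 3: c <- min((8 // -3), min(b, thread)) {0,1,3,4,5,6,7}
step 4: eval (b == max(8, b))        {0,1,2,3,4,5,6,7}
step 5: b <- ((-4 + thread) // -3)   {0,1,2,3,4,5,6,7}
step 6: b <- c                       {0,1,2,3,4,5,6,7}

Answer: 7 steps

b: -3,-3,-6,-3,-3,-3,-3,-3
c: -3,-3,-6,-3,-3,-3,-3,-3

steps = 7; useful = 41; efficiency = 41/56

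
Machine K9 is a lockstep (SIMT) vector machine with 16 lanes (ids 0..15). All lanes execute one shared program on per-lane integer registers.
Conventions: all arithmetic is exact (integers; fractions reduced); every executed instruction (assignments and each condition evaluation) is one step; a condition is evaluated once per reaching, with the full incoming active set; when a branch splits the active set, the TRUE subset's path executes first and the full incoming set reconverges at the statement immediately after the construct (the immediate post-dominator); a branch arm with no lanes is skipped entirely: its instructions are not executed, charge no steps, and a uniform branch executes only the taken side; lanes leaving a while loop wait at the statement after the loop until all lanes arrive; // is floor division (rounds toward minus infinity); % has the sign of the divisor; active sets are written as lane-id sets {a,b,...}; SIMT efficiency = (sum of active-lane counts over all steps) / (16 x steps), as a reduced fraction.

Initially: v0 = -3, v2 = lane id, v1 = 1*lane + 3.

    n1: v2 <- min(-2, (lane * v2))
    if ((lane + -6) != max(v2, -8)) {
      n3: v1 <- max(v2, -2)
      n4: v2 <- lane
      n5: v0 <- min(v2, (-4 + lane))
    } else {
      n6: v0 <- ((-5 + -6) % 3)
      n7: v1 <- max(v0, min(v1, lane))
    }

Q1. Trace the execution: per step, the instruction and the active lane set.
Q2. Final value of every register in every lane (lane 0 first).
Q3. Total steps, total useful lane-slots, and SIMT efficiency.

step 0: v2 <- min(-2, (lane * v2))   {0,1,2,3,4,5,6,7,8,9,10,11,12,13,14,15}
step 1: eval ((lane + -6) != max(v2, -8)) {0,1,2,3,4,5,6,7,8,9,10,11,12,13,14,15}
step 2: v1 <- max(v2, -2)            {0,1,2,3,5,6,7,8,9,10,11,12,13,14,15}
step 3: v2 <- lane                   {0,1,2,3,5,6,7,8,9,10,11,12,13,14,15}
step 4: v0 <- min(v2, (-4 + lane))   {0,1,2,3,5,6,7,8,9,10,11,12,13,14,15}
step 5: v0 <- ((-5 + -6) % 3)        {4}
step 6: v1 <- max(v0, min(v1, lane)) {4}

Answer: 7 steps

v0: -4,-3,-2,-1,1,1,2,3,4,5,6,7,8,9,10,11
v2: 0,1,2,3,-2,5,6,7,8,9,10,11,12,13,14,15
v1: -2,-2,-2,-2,4,-2,-2,-2,-2,-2,-2,-2,-2,-2,-2,-2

steps = 7; useful = 79; efficiency = 79/112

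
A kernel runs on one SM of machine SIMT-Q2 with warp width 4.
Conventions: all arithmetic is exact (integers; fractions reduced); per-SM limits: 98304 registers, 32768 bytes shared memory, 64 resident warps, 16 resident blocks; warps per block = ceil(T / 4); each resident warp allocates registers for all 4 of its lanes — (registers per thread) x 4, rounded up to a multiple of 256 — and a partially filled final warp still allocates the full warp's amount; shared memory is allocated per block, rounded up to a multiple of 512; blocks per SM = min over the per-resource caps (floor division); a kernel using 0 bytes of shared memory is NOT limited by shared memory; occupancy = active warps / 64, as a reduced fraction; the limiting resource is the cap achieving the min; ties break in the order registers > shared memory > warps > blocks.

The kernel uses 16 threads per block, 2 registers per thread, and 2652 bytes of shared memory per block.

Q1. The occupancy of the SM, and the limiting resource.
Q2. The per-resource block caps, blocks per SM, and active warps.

Answer: occupancy 5/8, limited by shared memory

registers: 96 blocks
shared memory: 10 blocks
warps: 16 blocks
blocks: 16 blocks

Answer: 10 blocks, 40 active warps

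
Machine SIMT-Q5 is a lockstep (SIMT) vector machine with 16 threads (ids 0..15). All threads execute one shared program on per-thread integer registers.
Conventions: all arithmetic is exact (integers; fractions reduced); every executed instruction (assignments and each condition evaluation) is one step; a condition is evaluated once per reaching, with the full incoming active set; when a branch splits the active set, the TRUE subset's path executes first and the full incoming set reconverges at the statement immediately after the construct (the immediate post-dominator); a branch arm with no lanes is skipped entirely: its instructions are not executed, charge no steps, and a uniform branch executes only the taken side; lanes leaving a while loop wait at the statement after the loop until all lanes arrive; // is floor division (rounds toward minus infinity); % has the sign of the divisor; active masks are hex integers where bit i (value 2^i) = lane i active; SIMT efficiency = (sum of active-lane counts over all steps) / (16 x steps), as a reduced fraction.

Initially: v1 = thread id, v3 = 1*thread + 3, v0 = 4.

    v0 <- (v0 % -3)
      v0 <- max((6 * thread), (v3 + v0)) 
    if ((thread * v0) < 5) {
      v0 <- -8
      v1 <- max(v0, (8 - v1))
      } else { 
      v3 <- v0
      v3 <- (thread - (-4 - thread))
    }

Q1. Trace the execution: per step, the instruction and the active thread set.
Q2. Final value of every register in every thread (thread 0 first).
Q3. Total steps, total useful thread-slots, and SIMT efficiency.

step 0: v0 <- (v0 % -3)              0xffff
step 1: v0 <- max((6 * thread), (v3 + v0)) 0xffff
step 2: eval ((thread * v0) < 5)     0xffff
step 3: v0 <- -8                     0x0001
step 4: v1 <- max(v0, (8 - v1))      0x0001
step 5: v3 <- v0                     0xfffe
step 6: v3 <- (thread - (-4 - thread)) 0xfffe

Answer: 7 steps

v1: 8,1,2,3,4,5,6,7,8,9,10,11,12,13,14,15
v3: 3,6,8,10,12,14,16,18,20,22,24,26,28,30,32,34
v0: -8,6,12,18,24,30,36,42,48,54,60,66,72,78,84,90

steps = 7; useful = 80; efficiency = 80/112 = 5/7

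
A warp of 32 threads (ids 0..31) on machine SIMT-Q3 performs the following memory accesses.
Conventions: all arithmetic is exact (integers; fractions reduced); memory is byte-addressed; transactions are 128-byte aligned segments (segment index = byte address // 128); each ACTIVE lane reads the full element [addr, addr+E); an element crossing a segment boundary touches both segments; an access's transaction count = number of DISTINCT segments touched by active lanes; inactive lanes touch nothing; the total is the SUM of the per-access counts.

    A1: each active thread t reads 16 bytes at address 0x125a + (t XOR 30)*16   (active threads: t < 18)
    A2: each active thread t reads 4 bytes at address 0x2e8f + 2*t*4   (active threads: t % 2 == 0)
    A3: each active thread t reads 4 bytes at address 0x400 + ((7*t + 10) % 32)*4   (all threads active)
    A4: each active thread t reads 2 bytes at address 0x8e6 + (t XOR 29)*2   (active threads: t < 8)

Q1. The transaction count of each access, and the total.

A1: 3 transactions
A2: 3 transactions
A3: 1 transaction
A4: 1 transaction

Answer: 3,3,1,1; total 8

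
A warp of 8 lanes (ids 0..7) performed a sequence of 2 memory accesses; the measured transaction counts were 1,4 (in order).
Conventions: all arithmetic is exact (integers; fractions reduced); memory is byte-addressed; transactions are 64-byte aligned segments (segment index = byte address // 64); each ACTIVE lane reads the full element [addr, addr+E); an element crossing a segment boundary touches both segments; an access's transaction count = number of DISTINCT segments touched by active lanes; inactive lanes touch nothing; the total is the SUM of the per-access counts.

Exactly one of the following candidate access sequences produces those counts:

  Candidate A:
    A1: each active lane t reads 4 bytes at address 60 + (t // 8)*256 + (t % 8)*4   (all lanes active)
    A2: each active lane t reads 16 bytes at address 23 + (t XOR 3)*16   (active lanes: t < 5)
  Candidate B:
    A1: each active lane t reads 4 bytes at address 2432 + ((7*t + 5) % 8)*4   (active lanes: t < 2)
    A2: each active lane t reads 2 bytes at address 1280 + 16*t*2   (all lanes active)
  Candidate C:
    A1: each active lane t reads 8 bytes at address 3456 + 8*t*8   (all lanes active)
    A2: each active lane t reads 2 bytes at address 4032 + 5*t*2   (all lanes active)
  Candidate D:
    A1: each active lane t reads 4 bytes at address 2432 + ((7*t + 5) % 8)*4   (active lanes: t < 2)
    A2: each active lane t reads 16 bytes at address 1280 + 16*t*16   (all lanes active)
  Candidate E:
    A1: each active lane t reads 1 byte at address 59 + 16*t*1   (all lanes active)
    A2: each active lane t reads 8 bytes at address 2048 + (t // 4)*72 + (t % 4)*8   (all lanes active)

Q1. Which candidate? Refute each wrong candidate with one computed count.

A: A1 gives 2 transactions, not 1
C: A1 gives 8 transactions, not 1
D: A2 gives 8 transactions, not 4
E: A1 gives 3 transactions, not 1
B: all counts match (1,4)

Answer: B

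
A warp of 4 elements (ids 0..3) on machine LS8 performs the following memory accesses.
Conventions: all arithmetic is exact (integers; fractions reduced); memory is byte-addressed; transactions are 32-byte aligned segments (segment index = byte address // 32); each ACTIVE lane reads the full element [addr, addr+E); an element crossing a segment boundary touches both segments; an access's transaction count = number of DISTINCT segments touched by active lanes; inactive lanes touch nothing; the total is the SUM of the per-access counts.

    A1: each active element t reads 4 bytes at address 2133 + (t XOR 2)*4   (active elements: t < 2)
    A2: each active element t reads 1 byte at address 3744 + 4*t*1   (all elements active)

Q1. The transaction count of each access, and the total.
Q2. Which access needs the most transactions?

A1: 2 transactions
A2: 1 transaction

Answer: 2,1; total 3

Answer: A1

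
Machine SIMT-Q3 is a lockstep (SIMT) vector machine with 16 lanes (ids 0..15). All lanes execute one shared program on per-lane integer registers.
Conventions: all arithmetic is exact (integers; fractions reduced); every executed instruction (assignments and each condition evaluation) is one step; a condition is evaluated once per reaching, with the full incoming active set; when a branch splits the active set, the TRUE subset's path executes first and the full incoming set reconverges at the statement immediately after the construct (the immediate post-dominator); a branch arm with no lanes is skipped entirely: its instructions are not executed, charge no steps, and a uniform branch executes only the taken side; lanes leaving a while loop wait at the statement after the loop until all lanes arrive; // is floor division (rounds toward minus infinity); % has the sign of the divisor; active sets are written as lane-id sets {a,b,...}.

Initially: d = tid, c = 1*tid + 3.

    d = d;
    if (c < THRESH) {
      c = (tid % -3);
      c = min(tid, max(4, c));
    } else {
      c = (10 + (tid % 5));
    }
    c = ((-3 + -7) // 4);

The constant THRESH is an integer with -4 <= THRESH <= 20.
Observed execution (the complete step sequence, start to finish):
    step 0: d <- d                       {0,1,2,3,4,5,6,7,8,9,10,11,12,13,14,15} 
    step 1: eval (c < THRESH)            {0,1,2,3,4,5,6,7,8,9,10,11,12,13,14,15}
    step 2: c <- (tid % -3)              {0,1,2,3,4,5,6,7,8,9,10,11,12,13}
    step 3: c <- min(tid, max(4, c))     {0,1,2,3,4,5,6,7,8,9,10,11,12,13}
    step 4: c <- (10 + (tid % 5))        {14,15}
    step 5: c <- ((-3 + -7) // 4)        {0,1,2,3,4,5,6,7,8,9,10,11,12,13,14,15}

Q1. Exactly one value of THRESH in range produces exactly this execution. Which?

Answer: THRESH = 17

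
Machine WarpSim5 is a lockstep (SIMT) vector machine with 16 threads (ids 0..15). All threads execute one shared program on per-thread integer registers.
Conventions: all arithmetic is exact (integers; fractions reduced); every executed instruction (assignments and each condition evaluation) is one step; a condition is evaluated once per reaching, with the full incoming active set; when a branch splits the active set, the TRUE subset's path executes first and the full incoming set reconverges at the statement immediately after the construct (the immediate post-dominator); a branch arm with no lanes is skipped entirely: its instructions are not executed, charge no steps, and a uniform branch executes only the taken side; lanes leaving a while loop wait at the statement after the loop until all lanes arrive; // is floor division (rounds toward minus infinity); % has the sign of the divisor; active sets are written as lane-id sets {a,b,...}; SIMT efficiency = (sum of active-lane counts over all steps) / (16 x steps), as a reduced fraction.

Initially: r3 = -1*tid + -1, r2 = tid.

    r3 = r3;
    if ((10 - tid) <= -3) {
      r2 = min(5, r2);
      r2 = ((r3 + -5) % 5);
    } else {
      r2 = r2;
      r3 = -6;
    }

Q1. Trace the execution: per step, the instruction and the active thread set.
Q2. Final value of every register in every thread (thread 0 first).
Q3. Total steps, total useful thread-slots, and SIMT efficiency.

step 0: r3 <- r3                     {0,1,2,3,4,5,6,7,8,9,10,11,12,13,14,15}
step 1: eval ((10 - tid) <= -3)      {0,1,2,3,4,5,6,7,8,9,10,11,12,13,14,15}
step 2: r2 <- min(5, r2)             {13,14,15}
step 3: r2 <- ((r3 + -5) % 5)        {13,14,15}
step 4: r2 <- r2                     {0,1,2,3,4,5,6,7,8,9,10,11,12}
step 5: r3 <- -6                     {0,1,2,3,4,5,6,7,8,9,10,11,12}

Answer: 6 steps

r3: -6,-6,-6,-6,-6,-6,-6,-6,-6,-6,-6,-6,-6,-14,-15,-16
r2: 0,1,2,3,4,5,6,7,8,9,10,11,12,1,0,4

steps = 6; useful = 64; efficiency = 64/96 = 2/3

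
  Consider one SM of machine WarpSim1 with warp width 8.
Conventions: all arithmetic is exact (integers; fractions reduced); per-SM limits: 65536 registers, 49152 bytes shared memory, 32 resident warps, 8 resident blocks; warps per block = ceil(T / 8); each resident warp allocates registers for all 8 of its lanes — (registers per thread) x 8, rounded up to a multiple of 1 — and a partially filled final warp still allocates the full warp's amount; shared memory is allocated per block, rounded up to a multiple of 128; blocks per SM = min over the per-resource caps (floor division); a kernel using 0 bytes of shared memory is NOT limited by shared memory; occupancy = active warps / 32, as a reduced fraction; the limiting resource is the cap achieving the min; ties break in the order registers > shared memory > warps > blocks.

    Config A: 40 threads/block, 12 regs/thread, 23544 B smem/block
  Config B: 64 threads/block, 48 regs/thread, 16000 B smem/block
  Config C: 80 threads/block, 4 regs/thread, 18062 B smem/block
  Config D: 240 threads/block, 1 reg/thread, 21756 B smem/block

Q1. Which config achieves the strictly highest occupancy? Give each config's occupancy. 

occupancies: A 5/16, B 3/4, C 5/8, D 15/16

Answer: D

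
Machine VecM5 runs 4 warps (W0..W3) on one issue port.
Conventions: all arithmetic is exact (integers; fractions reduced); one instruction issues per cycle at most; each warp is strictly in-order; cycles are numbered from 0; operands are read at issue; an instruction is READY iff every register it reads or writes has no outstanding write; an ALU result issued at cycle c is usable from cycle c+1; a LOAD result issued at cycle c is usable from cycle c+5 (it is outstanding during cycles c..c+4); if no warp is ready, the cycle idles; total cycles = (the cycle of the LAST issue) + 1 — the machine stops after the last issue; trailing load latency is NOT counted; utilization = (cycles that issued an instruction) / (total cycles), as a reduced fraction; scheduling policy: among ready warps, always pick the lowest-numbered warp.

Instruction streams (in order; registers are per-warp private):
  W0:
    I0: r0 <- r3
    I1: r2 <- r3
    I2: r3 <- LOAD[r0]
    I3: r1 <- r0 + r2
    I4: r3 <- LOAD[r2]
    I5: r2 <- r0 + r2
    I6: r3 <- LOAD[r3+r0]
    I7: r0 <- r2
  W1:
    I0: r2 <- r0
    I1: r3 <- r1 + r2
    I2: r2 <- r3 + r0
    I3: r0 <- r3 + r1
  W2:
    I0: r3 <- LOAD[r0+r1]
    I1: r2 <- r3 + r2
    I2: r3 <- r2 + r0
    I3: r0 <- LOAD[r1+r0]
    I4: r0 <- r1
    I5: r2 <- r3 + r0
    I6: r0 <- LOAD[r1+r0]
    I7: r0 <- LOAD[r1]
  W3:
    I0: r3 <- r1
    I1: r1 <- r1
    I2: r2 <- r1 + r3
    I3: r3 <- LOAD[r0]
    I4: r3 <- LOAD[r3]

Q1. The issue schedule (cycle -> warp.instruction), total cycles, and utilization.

cycle 0: W0.I0
cycle 1: W0.I1
cycle 2: W0.I2
cycle 3: W0.I3
cycle 4: W1.I0
cycle 5: W1.I1
cycle 6: W1.I2
cycle 7: W0.I4
cycle 8: W0.I5
cycle 9: W1.I3
cycle 10: W2.I0
cycle 11: W3.I0
cycle 12: W0.I6
cycle 13: W0.I7
cycle 14: W3.I1
cycle 15: W2.I1
cycle 16: W2.I2
cycle 17: W2.I3
cycle 18: W3.I2
cycle 19: W3.I3
cycle 20: idle
cycle 21: idle
cycle 22: W2.I4
cycle 23: W2.I5
cycle 24: W2.I6
cycle 25: W3.I4
cycle 26: idle
cycle 27: idle
cycle 28: idle
cycle 29: W2.I7

Answer: 30 cycles, utilization 5/6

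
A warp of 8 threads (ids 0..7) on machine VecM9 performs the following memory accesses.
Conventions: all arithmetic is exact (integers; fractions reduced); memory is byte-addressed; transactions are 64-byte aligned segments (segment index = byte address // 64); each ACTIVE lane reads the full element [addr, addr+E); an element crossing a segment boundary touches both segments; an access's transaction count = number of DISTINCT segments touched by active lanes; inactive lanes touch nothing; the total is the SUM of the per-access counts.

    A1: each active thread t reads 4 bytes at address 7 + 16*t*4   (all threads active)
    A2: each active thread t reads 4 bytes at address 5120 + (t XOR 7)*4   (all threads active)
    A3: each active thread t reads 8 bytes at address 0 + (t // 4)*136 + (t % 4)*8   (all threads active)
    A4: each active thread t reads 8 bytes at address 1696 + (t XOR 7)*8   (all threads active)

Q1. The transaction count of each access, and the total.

A1: 8 transactions
A2: 1 transaction
A3: 2 transactions
A4: 2 transactions

Answer: 8,1,2,2; total 13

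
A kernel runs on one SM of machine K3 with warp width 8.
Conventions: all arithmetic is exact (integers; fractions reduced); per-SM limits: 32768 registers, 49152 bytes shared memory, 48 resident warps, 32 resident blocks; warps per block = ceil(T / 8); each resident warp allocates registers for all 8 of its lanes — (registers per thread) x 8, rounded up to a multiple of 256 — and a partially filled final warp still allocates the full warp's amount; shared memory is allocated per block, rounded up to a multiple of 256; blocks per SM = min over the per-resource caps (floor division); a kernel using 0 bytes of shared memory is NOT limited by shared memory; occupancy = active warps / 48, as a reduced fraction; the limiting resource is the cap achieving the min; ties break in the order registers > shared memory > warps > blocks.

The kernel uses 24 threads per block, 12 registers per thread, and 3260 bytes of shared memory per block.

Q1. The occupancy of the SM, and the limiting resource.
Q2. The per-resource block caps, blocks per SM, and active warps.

Answer: occupancy 7/8, limited by shared memory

registers: 42 blocks
shared memory: 14 blocks
warps: 16 blocks
blocks: 32 blocks

Answer: 14 blocks, 42 active warps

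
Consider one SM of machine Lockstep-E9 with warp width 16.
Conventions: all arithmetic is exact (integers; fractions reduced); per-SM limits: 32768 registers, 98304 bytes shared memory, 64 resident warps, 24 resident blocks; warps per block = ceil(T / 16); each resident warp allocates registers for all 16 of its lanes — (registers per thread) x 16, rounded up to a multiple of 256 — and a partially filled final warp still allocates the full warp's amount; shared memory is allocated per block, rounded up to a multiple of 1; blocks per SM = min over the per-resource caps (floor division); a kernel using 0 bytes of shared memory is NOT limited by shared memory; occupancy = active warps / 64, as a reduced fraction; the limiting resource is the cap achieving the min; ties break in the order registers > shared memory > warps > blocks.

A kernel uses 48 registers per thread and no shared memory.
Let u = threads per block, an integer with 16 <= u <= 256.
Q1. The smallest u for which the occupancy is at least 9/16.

Answer: u = 17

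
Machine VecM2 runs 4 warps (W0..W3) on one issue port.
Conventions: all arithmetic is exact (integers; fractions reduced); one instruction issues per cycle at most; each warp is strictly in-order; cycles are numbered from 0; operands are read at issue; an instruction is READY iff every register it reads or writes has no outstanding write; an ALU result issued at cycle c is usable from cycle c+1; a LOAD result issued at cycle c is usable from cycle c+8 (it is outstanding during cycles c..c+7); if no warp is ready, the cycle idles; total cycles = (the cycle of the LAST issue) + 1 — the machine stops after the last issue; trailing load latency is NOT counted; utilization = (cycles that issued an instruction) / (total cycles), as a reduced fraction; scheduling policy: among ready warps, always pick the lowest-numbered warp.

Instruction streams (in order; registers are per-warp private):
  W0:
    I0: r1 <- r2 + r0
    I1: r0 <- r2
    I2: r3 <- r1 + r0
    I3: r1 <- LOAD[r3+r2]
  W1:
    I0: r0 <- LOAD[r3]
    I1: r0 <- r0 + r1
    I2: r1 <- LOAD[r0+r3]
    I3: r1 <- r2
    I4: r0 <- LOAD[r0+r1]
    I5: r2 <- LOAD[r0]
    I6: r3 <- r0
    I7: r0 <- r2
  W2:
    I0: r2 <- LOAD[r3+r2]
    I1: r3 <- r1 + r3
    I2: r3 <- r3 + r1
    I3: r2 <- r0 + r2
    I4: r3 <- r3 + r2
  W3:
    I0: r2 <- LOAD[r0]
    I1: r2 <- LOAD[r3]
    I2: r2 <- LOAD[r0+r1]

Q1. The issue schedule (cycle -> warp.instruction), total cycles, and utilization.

cycle 0: W0.I0
cycle 1: W0.I1
cycle 2: W0.I2
cycle 3: W0.I3
cycle 4: W1.I0
cycle 5: W2.I0
cycle 6: W2.I1
cycle 7: W2.I2
cycle 8: W3.I0
cycle 9: idle
cycle 10: idle
cycle 11: idle
cycle 12: W1.I1
cycle 13: W1.I2
cycle 14: W2.I3
cycle 15: W2.I4
cycle 16: W3.I1
cycle 17: idle
cycle 18: idle
cycle 19: idle
cycle 20: idle
cycle 21: W1.I3
cycle 22: W1.I4
cycle 23: idle
cycle 24: W3.I2
cycle 25: idle
cycle 26: idle
cycle 27: idle
cycle 28: idle
cycle 29: idle
cycle 30: W1.I5
cycle 31: W1.I6
cycle 32: idle
cycle 33: idle
cycle 34: idle
cycle 35: idle
cycle 36: idle
cycle 37: idle
cycle 38: W1.I7

Answer: 39 cycles, utilization 20/39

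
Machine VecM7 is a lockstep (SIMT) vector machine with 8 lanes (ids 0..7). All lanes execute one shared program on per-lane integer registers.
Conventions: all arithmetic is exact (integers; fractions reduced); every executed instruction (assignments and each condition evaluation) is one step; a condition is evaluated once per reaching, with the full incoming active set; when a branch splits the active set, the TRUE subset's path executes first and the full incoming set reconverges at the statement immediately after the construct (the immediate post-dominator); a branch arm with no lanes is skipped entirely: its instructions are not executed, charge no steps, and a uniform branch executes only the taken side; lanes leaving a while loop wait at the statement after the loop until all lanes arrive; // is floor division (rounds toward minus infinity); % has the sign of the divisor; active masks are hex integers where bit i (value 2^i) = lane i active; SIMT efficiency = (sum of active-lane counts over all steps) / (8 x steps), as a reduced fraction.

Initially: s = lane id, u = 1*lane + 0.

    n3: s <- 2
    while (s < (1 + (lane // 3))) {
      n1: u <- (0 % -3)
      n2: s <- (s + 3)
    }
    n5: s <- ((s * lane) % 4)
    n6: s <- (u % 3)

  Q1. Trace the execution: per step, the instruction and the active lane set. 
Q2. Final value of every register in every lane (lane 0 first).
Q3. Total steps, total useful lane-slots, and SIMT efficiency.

step 0: s <- 2                       0xff
step 1: eval (s < (1 + (lane // 3))) 0xff
step 2: u <- (0 % -3)                0xc0
step 3: s <- (s + 3)                 0xc0
step 4: eval (s < (1 + (lane // 3))) 0xc0
step 5: s <- ((s * lane) % 4)        0xff
step 6: s <- (u % 3)                 0xff

Answer: 7 steps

s: 0,1,2,0,1,2,0,0
u: 0,1,2,3,4,5,0,0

steps = 7; useful = 38; efficiency = 38/56 = 19/28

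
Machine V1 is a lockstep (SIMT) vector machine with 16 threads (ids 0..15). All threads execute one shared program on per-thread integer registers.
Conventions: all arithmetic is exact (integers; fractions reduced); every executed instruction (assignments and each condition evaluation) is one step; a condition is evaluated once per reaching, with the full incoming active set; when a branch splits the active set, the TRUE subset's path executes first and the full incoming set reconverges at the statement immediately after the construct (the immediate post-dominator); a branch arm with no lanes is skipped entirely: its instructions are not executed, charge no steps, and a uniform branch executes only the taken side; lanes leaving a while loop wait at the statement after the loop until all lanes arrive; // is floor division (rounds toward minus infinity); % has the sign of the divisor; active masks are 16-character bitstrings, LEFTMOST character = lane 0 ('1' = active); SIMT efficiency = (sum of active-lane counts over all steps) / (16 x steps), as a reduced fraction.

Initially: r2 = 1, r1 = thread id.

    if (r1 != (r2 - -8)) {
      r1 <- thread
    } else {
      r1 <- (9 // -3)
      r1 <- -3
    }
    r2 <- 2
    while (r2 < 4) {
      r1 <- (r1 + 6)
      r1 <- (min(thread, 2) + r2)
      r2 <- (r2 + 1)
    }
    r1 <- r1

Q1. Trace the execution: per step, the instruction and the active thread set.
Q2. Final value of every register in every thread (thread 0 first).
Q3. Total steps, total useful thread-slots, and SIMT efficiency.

step 0: eval (r1 != (r2 - -8))       1111111111111111
step 1: r1 <- thread                 1111111110111111
step 2: r1 <- (9 // -3)              0000000001000000
step 3: r1 <- -3                     0000000001000000
step 4: r2 <- 2                      1111111111111111
step 5: eval (r2 < 4)                1111111111111111
step 6: r1 <- (r1 + 6)               1111111111111111
step 7: r1 <- (min(thread, 2) + r2)  1111111111111111
step 8: r2 <- (r2 + 1)               1111111111111111
step 9: eval (r2 < 4)                1111111111111111
step 10: r1 <- (r1 + 6)               1111111111111111
step 11: r1 <- (min(thread, 2) + r2)  1111111111111111
step 12: r2 <- (r2 + 1)               1111111111111111
step 13: eval (r2 < 4)                1111111111111111
step 14: r1 <- r1                     1111111111111111

Answer: 15 steps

r2: 4,4,4,4,4,4,4,4,4,4,4,4,4,4,4,4
r1: 3,4,5,5,5,5,5,5,5,5,5,5,5,5,5,5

steps = 15; useful = 209; efficiency = 209/240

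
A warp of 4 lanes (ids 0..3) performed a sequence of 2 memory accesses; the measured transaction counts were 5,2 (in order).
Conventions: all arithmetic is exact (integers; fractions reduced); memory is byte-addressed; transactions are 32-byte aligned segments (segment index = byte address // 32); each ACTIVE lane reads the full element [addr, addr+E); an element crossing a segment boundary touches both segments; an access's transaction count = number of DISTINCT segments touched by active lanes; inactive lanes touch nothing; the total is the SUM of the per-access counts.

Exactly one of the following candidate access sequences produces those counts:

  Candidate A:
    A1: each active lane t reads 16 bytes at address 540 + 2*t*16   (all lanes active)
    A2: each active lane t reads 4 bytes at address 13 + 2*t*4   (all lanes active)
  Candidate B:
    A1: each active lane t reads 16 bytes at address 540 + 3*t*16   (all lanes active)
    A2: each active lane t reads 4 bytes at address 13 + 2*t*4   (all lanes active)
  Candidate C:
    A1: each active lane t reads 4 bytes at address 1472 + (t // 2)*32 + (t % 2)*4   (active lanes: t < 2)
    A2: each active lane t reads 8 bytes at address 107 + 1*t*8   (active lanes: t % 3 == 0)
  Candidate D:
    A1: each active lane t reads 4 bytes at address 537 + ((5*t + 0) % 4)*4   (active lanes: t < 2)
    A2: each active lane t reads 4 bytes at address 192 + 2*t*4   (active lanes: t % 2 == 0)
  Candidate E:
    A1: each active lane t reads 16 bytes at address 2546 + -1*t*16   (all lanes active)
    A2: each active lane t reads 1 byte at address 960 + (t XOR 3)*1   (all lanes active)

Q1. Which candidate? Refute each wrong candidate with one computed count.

B: A1 gives 6 transactions, not 5
C: A1 gives 1 transaction, not 5
D: A1 gives 2 transactions, not 5
E: A1 gives 3 transactions, not 5
A: all counts match (5,2)

Answer: A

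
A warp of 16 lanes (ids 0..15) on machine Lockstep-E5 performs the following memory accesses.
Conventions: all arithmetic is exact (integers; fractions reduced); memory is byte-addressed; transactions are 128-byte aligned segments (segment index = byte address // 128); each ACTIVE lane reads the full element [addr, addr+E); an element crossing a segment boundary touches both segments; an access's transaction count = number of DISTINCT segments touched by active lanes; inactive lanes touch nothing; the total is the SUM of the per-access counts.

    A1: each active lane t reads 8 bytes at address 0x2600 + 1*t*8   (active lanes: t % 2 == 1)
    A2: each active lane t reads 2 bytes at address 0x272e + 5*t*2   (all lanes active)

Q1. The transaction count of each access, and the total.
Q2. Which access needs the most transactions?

A1: 1 transaction
A2: 2 transactions

Answer: 1,2; total 3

Answer: A2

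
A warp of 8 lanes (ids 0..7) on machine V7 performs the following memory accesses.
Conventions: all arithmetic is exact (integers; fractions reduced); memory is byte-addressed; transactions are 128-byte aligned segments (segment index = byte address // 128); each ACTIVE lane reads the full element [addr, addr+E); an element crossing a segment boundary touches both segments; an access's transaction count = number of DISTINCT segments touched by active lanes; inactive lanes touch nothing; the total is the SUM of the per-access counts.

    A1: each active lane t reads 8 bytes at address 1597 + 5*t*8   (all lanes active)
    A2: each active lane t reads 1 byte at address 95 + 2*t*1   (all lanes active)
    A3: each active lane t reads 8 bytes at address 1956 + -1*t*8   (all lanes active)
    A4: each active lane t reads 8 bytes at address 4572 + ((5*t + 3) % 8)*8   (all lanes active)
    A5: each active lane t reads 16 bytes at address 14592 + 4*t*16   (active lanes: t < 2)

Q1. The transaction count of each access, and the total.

A1: 3 transactions
A2: 1 transaction
A3: 2 transactions
A4: 2 transactions
A5: 1 transaction

Answer: 3,1,2,2,1; total 9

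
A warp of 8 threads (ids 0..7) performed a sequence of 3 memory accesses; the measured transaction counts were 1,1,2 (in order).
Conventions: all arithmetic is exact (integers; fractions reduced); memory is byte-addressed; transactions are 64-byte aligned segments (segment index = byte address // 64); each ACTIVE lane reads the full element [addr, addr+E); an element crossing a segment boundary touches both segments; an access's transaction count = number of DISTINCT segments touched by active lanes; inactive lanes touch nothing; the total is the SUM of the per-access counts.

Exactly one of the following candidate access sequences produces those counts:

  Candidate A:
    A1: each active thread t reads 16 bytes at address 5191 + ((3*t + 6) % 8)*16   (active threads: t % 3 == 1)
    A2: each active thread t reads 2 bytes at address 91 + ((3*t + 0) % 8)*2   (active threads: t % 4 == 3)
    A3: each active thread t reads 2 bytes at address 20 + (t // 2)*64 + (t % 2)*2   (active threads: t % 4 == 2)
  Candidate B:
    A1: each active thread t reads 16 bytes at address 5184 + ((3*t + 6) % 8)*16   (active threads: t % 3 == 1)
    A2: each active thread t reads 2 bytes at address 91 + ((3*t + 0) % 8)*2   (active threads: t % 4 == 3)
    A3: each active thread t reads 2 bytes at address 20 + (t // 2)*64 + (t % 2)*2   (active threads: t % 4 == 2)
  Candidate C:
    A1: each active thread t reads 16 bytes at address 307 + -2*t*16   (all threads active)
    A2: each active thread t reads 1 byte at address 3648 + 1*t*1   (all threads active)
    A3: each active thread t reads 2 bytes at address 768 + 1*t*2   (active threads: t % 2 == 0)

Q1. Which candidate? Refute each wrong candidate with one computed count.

A: A1 gives 2 transactions, not 1
C: A1 gives 5 transactions, not 1
B: all counts match (1,1,2)

Answer: B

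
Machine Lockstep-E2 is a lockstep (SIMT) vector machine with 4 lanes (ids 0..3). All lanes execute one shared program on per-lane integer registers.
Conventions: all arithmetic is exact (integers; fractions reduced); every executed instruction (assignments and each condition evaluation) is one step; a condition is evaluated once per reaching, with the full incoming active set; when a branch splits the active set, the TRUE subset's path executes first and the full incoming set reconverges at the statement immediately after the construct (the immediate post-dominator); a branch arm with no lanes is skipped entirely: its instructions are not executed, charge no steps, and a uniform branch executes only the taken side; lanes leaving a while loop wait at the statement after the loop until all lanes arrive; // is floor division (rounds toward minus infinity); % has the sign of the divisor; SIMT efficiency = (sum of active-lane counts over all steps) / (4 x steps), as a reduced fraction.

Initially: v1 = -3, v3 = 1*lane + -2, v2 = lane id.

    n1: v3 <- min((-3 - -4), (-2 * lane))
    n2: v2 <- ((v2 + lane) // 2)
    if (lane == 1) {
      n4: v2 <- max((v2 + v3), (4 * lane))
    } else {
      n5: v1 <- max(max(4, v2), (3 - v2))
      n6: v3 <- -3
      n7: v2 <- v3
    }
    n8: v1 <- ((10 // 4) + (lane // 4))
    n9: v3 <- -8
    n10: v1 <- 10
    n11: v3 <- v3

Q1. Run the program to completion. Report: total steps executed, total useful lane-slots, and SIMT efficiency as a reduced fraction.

Answer: 11 steps, 38 useful, 19/22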